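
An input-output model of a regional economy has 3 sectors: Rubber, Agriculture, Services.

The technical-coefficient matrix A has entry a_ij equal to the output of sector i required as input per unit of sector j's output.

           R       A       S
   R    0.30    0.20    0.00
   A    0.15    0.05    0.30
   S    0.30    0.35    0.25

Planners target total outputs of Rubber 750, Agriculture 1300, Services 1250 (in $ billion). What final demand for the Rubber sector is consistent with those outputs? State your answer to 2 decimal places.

d_R = 265.00

I − A =
  [   0.70    -0.20     0.00]
  [  -0.15     0.95    -0.30]
  [  -0.30    -0.35     0.75]
d = (I − A) x:
  d_R = (+0.70)·750 + (-0.20)·1300 + (+0.00)·1250 = 265.00
  d_A = (-0.15)·750 + (+0.95)·1300 + (-0.30)·1250 = 747.50
  d_S = (-0.30)·750 + (-0.35)·1300 + (+0.75)·1250 = 257.50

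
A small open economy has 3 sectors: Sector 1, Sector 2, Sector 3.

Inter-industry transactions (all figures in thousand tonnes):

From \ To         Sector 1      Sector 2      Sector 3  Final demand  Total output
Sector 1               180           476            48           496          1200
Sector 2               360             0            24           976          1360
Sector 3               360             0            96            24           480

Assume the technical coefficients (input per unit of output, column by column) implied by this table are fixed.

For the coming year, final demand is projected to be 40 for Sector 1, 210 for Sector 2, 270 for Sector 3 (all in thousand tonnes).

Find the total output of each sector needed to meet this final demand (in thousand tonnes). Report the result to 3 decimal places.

x_1 = 218.502, x_2 = 296.523, x_3 = 419.438

Technical coefficients a_ij = z_ij / X_j:
  a_11 = 180/1200 = 0.15, a_21 = 360/1200 = 0.30, a_31 = 360/1200 = 0.30
  a_12 = 476/1360 = 0.35, a_22 = 0/1360 = 0.00, a_32 = 0/1360 = 0.00
  a_13 = 48/480 = 0.10, a_23 = 24/480 = 0.05, a_33 = 96/480 = 0.20
I − A =
  [   0.85    -0.35    -0.10]
  [  -0.30     1.00    -0.05]
  [  -0.30     0.00     0.80]
Cofactors of I−A, C_ij = (−1)^(i+j)·(minor ij) (rows/columns in the sector order above):
  C_11 = (1.00)(0.80) − (-0.05)(0.00) = 0.8000
  C_12 = −[(-0.30)(0.80) − (-0.05)(-0.30)] = 0.2550
  C_13 = (-0.30)(0.00) − (1.00)(-0.30) = 0.3000
  C_21 = −[(-0.35)(0.80) − (-0.10)(0.00)] = 0.2800
  C_22 = (0.85)(0.80) − (-0.10)(-0.30) = 0.6500
  C_23 = −[(0.85)(0.00) − (-0.35)(-0.30)] = 0.1050
  C_31 = (-0.35)(-0.05) − (-0.10)(1.00) = 0.1175
  C_32 = −[(0.85)(-0.05) − (-0.10)(-0.30)] = 0.0725
  C_33 = (0.85)(1.00) − (-0.35)(-0.30) = 0.7450
det(I−A) = Σ_j (I−A)_1j·C_1j = (0.85)(0.8000) + (-0.35)(0.2550) + (-0.10)(0.3000) = 0.56075
adj(I−A) = Cᵀ =
  [ 0.8000   0.2800   0.1175]
  [ 0.2550   0.6500   0.0725]
  [ 0.3000   0.1050   0.7450]
(I − A)⁻¹ = adj(I−A) / det(I−A) ≈
  [   1.4267     0.4993     0.2095]
  [   0.4547     1.1592     0.1293]
  [   0.5350     0.1872     1.3286]
x = (I − A)⁻¹ d = adj(I−A)·d / det(I−A), with det(I−A) = 0.56075:
  x_1 = (0.8000·40 + 0.2800·210 + 0.1175·270) / 0.56075 = 122.525 / 0.56075 ≈ 218.502
  x_2 = (0.2550·40 + 0.6500·210 + 0.0725·270) / 0.56075 = 166.275 / 0.56075 ≈ 296.523
  x_3 = (0.3000·40 + 0.1050·210 + 0.7450·270) / 0.56075 = 235.20 / 0.56075 ≈ 419.438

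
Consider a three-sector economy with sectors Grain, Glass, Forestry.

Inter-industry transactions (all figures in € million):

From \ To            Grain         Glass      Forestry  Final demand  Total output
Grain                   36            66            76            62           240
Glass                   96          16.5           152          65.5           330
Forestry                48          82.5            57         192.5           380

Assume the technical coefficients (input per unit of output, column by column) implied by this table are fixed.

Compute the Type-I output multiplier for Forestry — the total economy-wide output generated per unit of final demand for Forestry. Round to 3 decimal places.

Technical coefficients a_ij = z_ij / X_j:
  a_11 = 36/240 = 0.15, a_21 = 96/240 = 0.40, a_31 = 48/240 = 0.20
  a_12 = 66/330 = 0.20, a_22 = 16.5/330 = 0.05, a_32 = 82.5/330 = 0.25
  a_13 = 76/380 = 0.20, a_23 = 152/380 = 0.40, a_33 = 57/380 = 0.15
I − A =
  [   0.85    -0.20    -0.20]
  [  -0.40     0.95    -0.40]
  [  -0.20    -0.25     0.85]
Cofactors of I−A, C_ij = (−1)^(i+j)·(minor ij) (rows/columns in the sector order above):
  C_11 = (0.95)(0.85) − (-0.40)(-0.25) = 0.7075
  C_12 = −[(-0.40)(0.85) − (-0.40)(-0.20)] = 0.4200
  C_13 = (-0.40)(-0.25) − (0.95)(-0.20) = 0.2900
  C_21 = −[(-0.20)(0.85) − (-0.20)(-0.25)] = 0.2200
  C_22 = (0.85)(0.85) − (-0.20)(-0.20) = 0.6825
  C_23 = −[(0.85)(-0.25) − (-0.20)(-0.20)] = 0.2525
  C_31 = (-0.20)(-0.40) − (-0.20)(0.95) = 0.2700
  C_32 = −[(0.85)(-0.40) − (-0.20)(-0.40)] = 0.4200
  C_33 = (0.85)(0.95) − (-0.20)(-0.40) = 0.7275
det(I−A) = Σ_j (I−A)_1j·C_1j = (0.85)(0.7075) + (-0.20)(0.4200) + (-0.20)(0.2900) = 0.459375
adj(I−A) = Cᵀ =
  [ 0.7075   0.2200   0.2700]
  [ 0.4200   0.6825   0.4200]
  [ 0.2900   0.2525   0.7275]
(I − A)⁻¹ = adj(I−A) / det(I−A) ≈
  [   1.5401     0.4789     0.5878]
  [   0.9143     1.4857     0.9143]
  [   0.6313     0.5497     1.5837]
The output multiplier for sector j is the column-j sum of the Leontief inverse (I − A)⁻¹ = adj(I−A) / det(I−A).
Column 3 of adj(I−A): (0.2700, 0.4200, 0.7275); det(I−A) = 0.459375.
m_3 = (0.2700 + 0.4200 + 0.7275) / 0.459375 = 1.4175 / 0.459375 ≈ 3.086.

m_3 = 3.086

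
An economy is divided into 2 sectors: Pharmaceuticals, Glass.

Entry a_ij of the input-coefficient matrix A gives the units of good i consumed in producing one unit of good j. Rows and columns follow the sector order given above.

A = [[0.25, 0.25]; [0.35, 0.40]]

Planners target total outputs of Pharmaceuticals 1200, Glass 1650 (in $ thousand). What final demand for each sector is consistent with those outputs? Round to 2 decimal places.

d_1 = 487.50, d_2 = 570.00

I − A =
  [   0.75    -0.25]
  [  -0.35     0.60]
d = (I − A) x:
  d_1 = (+0.75)·1200 + (-0.25)·1650 = 487.50
  d_2 = (-0.35)·1200 + (+0.60)·1650 = 570.00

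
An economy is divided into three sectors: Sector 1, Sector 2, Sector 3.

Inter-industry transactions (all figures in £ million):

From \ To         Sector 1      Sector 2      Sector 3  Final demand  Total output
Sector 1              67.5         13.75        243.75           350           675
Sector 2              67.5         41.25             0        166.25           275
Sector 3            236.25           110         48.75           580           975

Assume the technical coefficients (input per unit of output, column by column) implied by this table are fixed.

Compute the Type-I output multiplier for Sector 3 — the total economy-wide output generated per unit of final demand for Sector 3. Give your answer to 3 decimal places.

m_3 = 1.564

Technical coefficients a_ij = z_ij / X_j:
  a_11 = 67.5/675 = 0.10, a_21 = 67.5/675 = 0.10, a_31 = 236.25/675 = 0.35
  a_12 = 13.75/275 = 0.05, a_22 = 41.25/275 = 0.15, a_32 = 110/275 = 0.40
  a_13 = 243.75/975 = 0.25, a_23 = 0/975 = 0.00, a_33 = 48.75/975 = 0.05
I − A =
  [   0.90    -0.05    -0.25]
  [  -0.10     0.85     0.00]
  [  -0.35    -0.40     0.95]
Cofactors of I−A, C_ij = (−1)^(i+j)·(minor ij) (rows/columns in the sector order above):
  C_11 = (0.85)(0.95) − (0.00)(-0.40) = 0.8075
  C_12 = −[(-0.10)(0.95) − (0.00)(-0.35)] = 0.0950
  C_13 = (-0.10)(-0.40) − (0.85)(-0.35) = 0.3375
  C_21 = −[(-0.05)(0.95) − (-0.25)(-0.40)] = 0.1475
  C_22 = (0.90)(0.95) − (-0.25)(-0.35) = 0.7675
  C_23 = −[(0.90)(-0.40) − (-0.05)(-0.35)] = 0.3775
  C_31 = (-0.05)(0.00) − (-0.25)(0.85) = 0.2125
  C_32 = −[(0.90)(0.00) − (-0.25)(-0.10)] = 0.0250
  C_33 = (0.90)(0.85) − (-0.05)(-0.10) = 0.7600
det(I−A) = Σ_j (I−A)_1j·C_1j = (0.90)(0.8075) + (-0.05)(0.0950) + (-0.25)(0.3375) = 0.637625
adj(I−A) = Cᵀ =
  [ 0.8075   0.1475   0.2125]
  [ 0.0950   0.7675   0.0250]
  [ 0.3375   0.3775   0.7600]
(I − A)⁻¹ = adj(I−A) / det(I−A) ≈
  [   1.2664     0.2313     0.3333]
  [   0.1490     1.2037     0.0392]
  [   0.5293     0.5920     1.1919]
The output multiplier for sector j is the column-j sum of the Leontief inverse (I − A)⁻¹ = adj(I−A) / det(I−A).
Column 3 of adj(I−A): (0.2125, 0.0250, 0.7600); det(I−A) = 0.637625.
m_3 = (0.2125 + 0.0250 + 0.7600) / 0.637625 = 0.9975 / 0.637625 ≈ 1.564.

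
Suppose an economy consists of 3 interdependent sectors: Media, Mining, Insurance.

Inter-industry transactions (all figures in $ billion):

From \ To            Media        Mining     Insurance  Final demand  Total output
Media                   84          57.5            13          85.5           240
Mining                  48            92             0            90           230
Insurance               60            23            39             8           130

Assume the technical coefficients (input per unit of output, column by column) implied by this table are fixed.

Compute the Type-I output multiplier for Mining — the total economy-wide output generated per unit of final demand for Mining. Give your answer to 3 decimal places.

m_2 = 3.360

Technical coefficients a_ij = z_ij / X_j:
  a_11 = 84/240 = 0.35, a_21 = 48/240 = 0.20, a_31 = 60/240 = 0.25
  a_12 = 57.5/230 = 0.25, a_22 = 92/230 = 0.40, a_32 = 23/230 = 0.10
  a_13 = 13/130 = 0.10, a_23 = 0/130 = 0.00, a_33 = 39/130 = 0.30
I − A =
  [   0.65    -0.25    -0.10]
  [  -0.20     0.60     0.00]
  [  -0.25    -0.10     0.70]
Cofactors of I−A, C_ij = (−1)^(i+j)·(minor ij) (rows/columns in the sector order above):
  C_11 = (0.60)(0.70) − (0.00)(-0.10) = 0.4200
  C_12 = −[(-0.20)(0.70) − (0.00)(-0.25)] = 0.1400
  C_13 = (-0.20)(-0.10) − (0.60)(-0.25) = 0.1700
  C_21 = −[(-0.25)(0.70) − (-0.10)(-0.10)] = 0.1850
  C_22 = (0.65)(0.70) − (-0.10)(-0.25) = 0.4300
  C_23 = −[(0.65)(-0.10) − (-0.25)(-0.25)] = 0.1275
  C_31 = (-0.25)(0.00) − (-0.10)(0.60) = 0.0600
  C_32 = −[(0.65)(0.00) − (-0.10)(-0.20)] = 0.0200
  C_33 = (0.65)(0.60) − (-0.25)(-0.20) = 0.3400
det(I−A) = Σ_j (I−A)_1j·C_1j = (0.65)(0.4200) + (-0.25)(0.1400) + (-0.10)(0.1700) = 0.2210
adj(I−A) = Cᵀ =
  [ 0.4200   0.1850   0.0600]
  [ 0.1400   0.4300   0.0200]
  [ 0.1700   0.1275   0.3400]
(I − A)⁻¹ = adj(I−A) / det(I−A) ≈
  [   1.9005     0.8371     0.2715]
  [   0.6335     1.9457     0.0905]
  [   0.7692     0.5769     1.5385]
The output multiplier for sector j is the column-j sum of the Leontief inverse (I − A)⁻¹ = adj(I−A) / det(I−A).
Column 2 of adj(I−A): (0.1850, 0.4300, 0.1275); det(I−A) = 0.2210.
m_2 = (0.1850 + 0.4300 + 0.1275) / 0.2210 = 0.7425 / 0.2210 ≈ 3.360.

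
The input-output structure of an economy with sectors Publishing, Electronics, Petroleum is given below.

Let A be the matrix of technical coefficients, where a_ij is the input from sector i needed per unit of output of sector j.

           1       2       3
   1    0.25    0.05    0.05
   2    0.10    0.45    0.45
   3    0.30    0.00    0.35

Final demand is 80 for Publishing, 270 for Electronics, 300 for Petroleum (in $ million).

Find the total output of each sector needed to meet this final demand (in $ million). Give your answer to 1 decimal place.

x_1 = 209.6, x_2 = 985.8, x_3 = 558.3

I − A =
  [   0.75    -0.05    -0.05]
  [  -0.10     0.55    -0.45]
  [  -0.30     0.00     0.65]
Cofactors of I−A, C_ij = (−1)^(i+j)·(minor ij) (rows/columns in the sector order above):
  C_11 = (0.55)(0.65) − (-0.45)(0.00) = 0.3575
  C_12 = −[(-0.10)(0.65) − (-0.45)(-0.30)] = 0.2000
  C_13 = (-0.10)(0.00) − (0.55)(-0.30) = 0.1650
  C_21 = −[(-0.05)(0.65) − (-0.05)(0.00)] = 0.0325
  C_22 = (0.75)(0.65) − (-0.05)(-0.30) = 0.4725
  C_23 = −[(0.75)(0.00) − (-0.05)(-0.30)] = 0.0150
  C_31 = (-0.05)(-0.45) − (-0.05)(0.55) = 0.0500
  C_32 = −[(0.75)(-0.45) − (-0.05)(-0.10)] = 0.3425
  C_33 = (0.75)(0.55) − (-0.05)(-0.10) = 0.4075
det(I−A) = Σ_j (I−A)_1j·C_1j = (0.75)(0.3575) + (-0.05)(0.2000) + (-0.05)(0.1650) = 0.249875
adj(I−A) = Cᵀ =
  [ 0.3575   0.0325   0.0500]
  [ 0.2000   0.4725   0.3425]
  [ 0.1650   0.0150   0.4075]
(I − A)⁻¹ = adj(I−A) / det(I−A) ≈
  [   1.4307     0.1301     0.2001]
  [   0.8004     1.8909     1.3707]
  [   0.6603     0.0600     1.6308]
x = (I − A)⁻¹ d = adj(I−A)·d / det(I−A), with det(I−A) = 0.249875:
  x_1 = (0.3575·80 + 0.0325·270 + 0.0500·300) / 0.249875 = 52.375 / 0.249875 ≈ 209.6
  x_2 = (0.2000·80 + 0.4725·270 + 0.3425·300) / 0.249875 = 246.325 / 0.249875 ≈ 985.8
  x_3 = (0.1650·80 + 0.0150·270 + 0.4075·300) / 0.249875 = 139.50 / 0.249875 ≈ 558.3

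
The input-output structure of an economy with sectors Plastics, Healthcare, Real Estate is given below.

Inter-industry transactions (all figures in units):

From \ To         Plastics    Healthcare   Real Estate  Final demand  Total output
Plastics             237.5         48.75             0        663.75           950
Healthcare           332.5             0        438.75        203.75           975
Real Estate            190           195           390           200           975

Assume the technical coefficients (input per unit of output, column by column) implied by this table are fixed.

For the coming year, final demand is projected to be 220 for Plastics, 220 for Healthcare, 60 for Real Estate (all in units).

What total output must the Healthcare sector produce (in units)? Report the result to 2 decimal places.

Technical coefficients a_ij = z_ij / X_j:
  a_11 = 237.5/950 = 0.25, a_21 = 332.5/950 = 0.35, a_31 = 190/950 = 0.20
  a_12 = 48.75/975 = 0.05, a_22 = 0/975 = 0.00, a_32 = 195/975 = 0.20
  a_13 = 0/975 = 0.00, a_23 = 438.75/975 = 0.45, a_33 = 390/975 = 0.40
I − A =
  [   0.75    -0.05     0.00]
  [  -0.35     1.00    -0.45]
  [  -0.20    -0.20     0.60]
Cofactors of I−A, C_ij = (−1)^(i+j)·(minor ij) (rows/columns in the sector order above):
  C_11 = (1.00)(0.60) − (-0.45)(-0.20) = 0.5100
  C_12 = −[(-0.35)(0.60) − (-0.45)(-0.20)] = 0.3000
  C_13 = (-0.35)(-0.20) − (1.00)(-0.20) = 0.2700
  C_21 = −[(-0.05)(0.60) − (0.00)(-0.20)] = 0.0300
  C_22 = (0.75)(0.60) − (0.00)(-0.20) = 0.4500
  C_23 = −[(0.75)(-0.20) − (-0.05)(-0.20)] = 0.1600
  C_31 = (-0.05)(-0.45) − (0.00)(1.00) = 0.0225
  C_32 = −[(0.75)(-0.45) − (0.00)(-0.35)] = 0.3375
  C_33 = (0.75)(1.00) − (-0.05)(-0.35) = 0.7325
det(I−A) = Σ_j (I−A)_1j·C_1j = (0.75)(0.5100) + (-0.05)(0.3000) + (0.00)(0.2700) = 0.3675
adj(I−A) = Cᵀ =
  [ 0.5100   0.0300   0.0225]
  [ 0.3000   0.4500   0.3375]
  [ 0.2700   0.1600   0.7325]
(I − A)⁻¹ = adj(I−A) / det(I−A) ≈
  [   1.3878     0.0816     0.0612]
  [   0.8163     1.2245     0.9184]
  [   0.7347     0.4354     1.9932]
x = (I − A)⁻¹ d = adj(I−A)·d / det(I−A), with det(I−A) = 0.3675:
  x_1 = (0.5100·220 + 0.0300·220 + 0.0225·60) / 0.3675 = 120.15 / 0.3675 ≈ 326.94
  x_2 = (0.3000·220 + 0.4500·220 + 0.3375·60) / 0.3675 = 185.25 / 0.3675 ≈ 504.08
  x_3 = (0.2700·220 + 0.1600·220 + 0.7325·60) / 0.3675 = 138.55 / 0.3675 ≈ 377.01

x_2 = 504.08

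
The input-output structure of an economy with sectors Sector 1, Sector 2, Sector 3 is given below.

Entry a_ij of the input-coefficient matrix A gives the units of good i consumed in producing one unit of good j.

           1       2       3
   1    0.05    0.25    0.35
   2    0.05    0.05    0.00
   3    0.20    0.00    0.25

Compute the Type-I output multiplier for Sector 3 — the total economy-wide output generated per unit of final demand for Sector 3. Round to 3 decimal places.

m_3 = 2.063

I − A =
  [   0.95    -0.25    -0.35]
  [  -0.05     0.95     0.00]
  [  -0.20     0.00     0.75]
Cofactors of I−A, C_ij = (−1)^(i+j)·(minor ij) (rows/columns in the sector order above):
  C_11 = (0.95)(0.75) − (0.00)(0.00) = 0.7125
  C_12 = −[(-0.05)(0.75) − (0.00)(-0.20)] = 0.0375
  C_13 = (-0.05)(0.00) − (0.95)(-0.20) = 0.1900
  C_21 = −[(-0.25)(0.75) − (-0.35)(0.00)] = 0.1875
  C_22 = (0.95)(0.75) − (-0.35)(-0.20) = 0.6425
  C_23 = −[(0.95)(0.00) − (-0.25)(-0.20)] = 0.0500
  C_31 = (-0.25)(0.00) − (-0.35)(0.95) = 0.3325
  C_32 = −[(0.95)(0.00) − (-0.35)(-0.05)] = 0.0175
  C_33 = (0.95)(0.95) − (-0.25)(-0.05) = 0.8900
det(I−A) = Σ_j (I−A)_1j·C_1j = (0.95)(0.7125) + (-0.25)(0.0375) + (-0.35)(0.1900) = 0.6010
adj(I−A) = Cᵀ =
  [ 0.7125   0.1875   0.3325]
  [ 0.0375   0.6425   0.0175]
  [ 0.1900   0.0500   0.8900]
(I − A)⁻¹ = adj(I−A) / det(I−A) ≈
  [   1.1855     0.3120     0.5532]
  [   0.0624     1.0691     0.0291]
  [   0.3161     0.0832     1.4809]
The output multiplier for sector j is the column-j sum of the Leontief inverse (I − A)⁻¹ = adj(I−A) / det(I−A).
Column 3 of adj(I−A): (0.3325, 0.0175, 0.8900); det(I−A) = 0.6010.
m_3 = (0.3325 + 0.0175 + 0.8900) / 0.6010 = 1.24 / 0.6010 ≈ 2.063.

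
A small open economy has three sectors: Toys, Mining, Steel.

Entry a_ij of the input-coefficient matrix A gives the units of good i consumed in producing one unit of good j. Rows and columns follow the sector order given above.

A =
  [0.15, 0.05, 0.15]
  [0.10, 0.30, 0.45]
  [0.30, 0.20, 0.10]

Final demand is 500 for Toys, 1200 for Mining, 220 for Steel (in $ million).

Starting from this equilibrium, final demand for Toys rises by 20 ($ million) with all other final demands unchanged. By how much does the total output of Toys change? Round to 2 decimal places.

Δx_T = 26.13

I − A =
  [   0.85    -0.05    -0.15]
  [  -0.10     0.70    -0.45]
  [  -0.30    -0.20     0.90]
Cofactors of I−A, C_ij = (−1)^(i+j)·(minor ij) (rows/columns in the sector order above):
  C_11 = (0.70)(0.90) − (-0.45)(-0.20) = 0.5400
  C_12 = −[(-0.10)(0.90) − (-0.45)(-0.30)] = 0.2250
  C_13 = (-0.10)(-0.20) − (0.70)(-0.30) = 0.2300
  C_21 = −[(-0.05)(0.90) − (-0.15)(-0.20)] = 0.0750
  C_22 = (0.85)(0.90) − (-0.15)(-0.30) = 0.7200
  C_23 = −[(0.85)(-0.20) − (-0.05)(-0.30)] = 0.1850
  C_31 = (-0.05)(-0.45) − (-0.15)(0.70) = 0.1275
  C_32 = −[(0.85)(-0.45) − (-0.15)(-0.10)] = 0.3975
  C_33 = (0.85)(0.70) − (-0.05)(-0.10) = 0.5900
det(I−A) = Σ_j (I−A)_1j·C_1j = (0.85)(0.5400) + (-0.05)(0.2250) + (-0.15)(0.2300) = 0.41325
adj(I−A) = Cᵀ =
  [ 0.5400   0.0750   0.1275]
  [ 0.2250   0.7200   0.3975]
  [ 0.2300   0.1850   0.5900]
(I − A)⁻¹ = adj(I−A) / det(I−A) ≈
  [   1.3067     0.1815     0.3085]
  [   0.5445     1.7423     0.9619]
  [   0.5566     0.4477     1.4277]
Δx = (I − A)⁻¹ Δd with Δd having +20 in the Toys component and 0 elsewhere.
So Δx_T = L_TT · (+20), where L_TT = adj(I−A)_TT / det(I−A) = 0.5400 / 0.41325.
Δx_T = 0.5400 × (+20) / 0.41325 = 10.80 / 0.41325 ≈ 26.13.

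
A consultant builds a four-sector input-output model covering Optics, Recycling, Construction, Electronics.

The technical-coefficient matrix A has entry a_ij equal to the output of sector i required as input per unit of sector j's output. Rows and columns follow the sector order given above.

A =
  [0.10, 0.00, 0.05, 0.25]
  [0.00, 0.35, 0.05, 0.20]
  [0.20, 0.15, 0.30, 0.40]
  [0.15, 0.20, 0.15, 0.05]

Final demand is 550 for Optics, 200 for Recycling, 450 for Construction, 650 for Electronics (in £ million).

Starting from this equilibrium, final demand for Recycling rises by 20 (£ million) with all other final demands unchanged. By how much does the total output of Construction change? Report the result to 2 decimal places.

Δx_C = 14.38

I − A =
  [   0.90     0.00    -0.05    -0.25]
  [   0.00     0.65    -0.05    -0.20]
  [  -0.20    -0.15     0.70    -0.40]
  [  -0.15    -0.20    -0.15     0.95]
Compute the cofactors C_ij = (−1)^(i+j)·(3×3 minor ij) of I−A; the adjugate is their transpose:
adj(I−A) = Cᵀ =
  [ 0.349625   0.051750   0.055750   0.126375]
  [ 0.039500   0.498250   0.069375   0.144500]
  [ 0.159000   0.204625   0.495375   0.293500]
  [ 0.088625   0.145375   0.101625   0.396250]
det(I−A) = Σ_j (I−A)_1j·C_1j = (0.90)(0.349625) + (0.00)(0.039500) + (-0.05)(0.159000) + (-0.25)(0.088625) = 0.28455625
(I − A)⁻¹ = adj(I−A) / det(I−A) ≈
  [   1.2287     0.1819     0.1959     0.4441]
  [   0.1388     1.7510     0.2438     0.5078]
  [   0.5588     0.7191     1.7409     1.0314]
  [   0.3114     0.5109     0.3571     1.3925]
Δx = (I − A)⁻¹ Δd with Δd having +20 in the Recycling component and 0 elsewhere.
So Δx_C = L_CR · (+20), where L_CR = adj(I−A)_CR / det(I−A) = 0.204625 / 0.28455625.
Δx_C = 0.204625 × (+20) / 0.28455625 = 4.0925 / 0.28455625 ≈ 14.38.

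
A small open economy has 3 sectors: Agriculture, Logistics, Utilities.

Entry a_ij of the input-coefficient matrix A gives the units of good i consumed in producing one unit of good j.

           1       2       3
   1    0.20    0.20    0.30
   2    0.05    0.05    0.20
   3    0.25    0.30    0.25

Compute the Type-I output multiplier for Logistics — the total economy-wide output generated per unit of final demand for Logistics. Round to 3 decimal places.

I − A =
  [   0.80    -0.20    -0.30]
  [  -0.05     0.95    -0.20]
  [  -0.25    -0.30     0.75]
Cofactors of I−A, C_ij = (−1)^(i+j)·(minor ij) (rows/columns in the sector order above):
  C_11 = (0.95)(0.75) − (-0.20)(-0.30) = 0.6525
  C_12 = −[(-0.05)(0.75) − (-0.20)(-0.25)] = 0.0875
  C_13 = (-0.05)(-0.30) − (0.95)(-0.25) = 0.2525
  C_21 = −[(-0.20)(0.75) − (-0.30)(-0.30)] = 0.2400
  C_22 = (0.80)(0.75) − (-0.30)(-0.25) = 0.5250
  C_23 = −[(0.80)(-0.30) − (-0.20)(-0.25)] = 0.2900
  C_31 = (-0.20)(-0.20) − (-0.30)(0.95) = 0.3250
  C_32 = −[(0.80)(-0.20) − (-0.30)(-0.05)] = 0.1750
  C_33 = (0.80)(0.95) − (-0.20)(-0.05) = 0.7500
det(I−A) = Σ_j (I−A)_1j·C_1j = (0.80)(0.6525) + (-0.20)(0.0875) + (-0.30)(0.2525) = 0.42875
adj(I−A) = Cᵀ =
  [ 0.6525   0.2400   0.3250]
  [ 0.0875   0.5250   0.1750]
  [ 0.2525   0.2900   0.7500]
(I − A)⁻¹ = adj(I−A) / det(I−A) ≈
  [   1.5219     0.5598     0.7580]
  [   0.2041     1.2245     0.4082]
  [   0.5889     0.6764     1.7493]
The output multiplier for sector j is the column-j sum of the Leontief inverse (I − A)⁻¹ = adj(I−A) / det(I−A).
Column 2 of adj(I−A): (0.2400, 0.5250, 0.2900); det(I−A) = 0.42875.
m_2 = (0.2400 + 0.5250 + 0.2900) / 0.42875 = 1.055 / 0.42875 ≈ 2.461.

m_2 = 2.461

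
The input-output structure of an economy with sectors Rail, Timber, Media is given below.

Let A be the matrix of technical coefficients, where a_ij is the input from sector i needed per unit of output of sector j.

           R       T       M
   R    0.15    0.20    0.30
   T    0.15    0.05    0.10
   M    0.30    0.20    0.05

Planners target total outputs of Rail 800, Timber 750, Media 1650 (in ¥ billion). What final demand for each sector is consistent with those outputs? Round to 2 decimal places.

I − A =
  [   0.85    -0.20    -0.30]
  [  -0.15     0.95    -0.10]
  [  -0.30    -0.20     0.95]
d = (I − A) x:
  d_R = (+0.85)·800 + (-0.20)·750 + (-0.30)·1650 = 35.00
  d_T = (-0.15)·800 + (+0.95)·750 + (-0.10)·1650 = 427.50
  d_M = (-0.30)·800 + (-0.20)·750 + (+0.95)·1650 = 1177.50

d_R = 35.00, d_T = 427.50, d_M = 1177.50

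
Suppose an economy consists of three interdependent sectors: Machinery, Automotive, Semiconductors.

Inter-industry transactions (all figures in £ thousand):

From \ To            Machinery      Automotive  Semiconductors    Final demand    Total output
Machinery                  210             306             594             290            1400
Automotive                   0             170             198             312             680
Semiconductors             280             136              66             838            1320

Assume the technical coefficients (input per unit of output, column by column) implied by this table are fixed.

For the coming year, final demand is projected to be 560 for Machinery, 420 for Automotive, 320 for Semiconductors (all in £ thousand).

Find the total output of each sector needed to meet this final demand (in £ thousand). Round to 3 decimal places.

Technical coefficients a_ij = z_ij / X_j:
  a_MM = 210/1400 = 0.15, a_AM = 0/1400 = 0.00, a_SM = 280/1400 = 0.20
  a_MA = 306/680 = 0.45, a_AA = 170/680 = 0.25, a_SA = 136/680 = 0.20
  a_MS = 594/1320 = 0.45, a_AS = 198/1320 = 0.15, a_SS = 66/1320 = 0.05
I − A =
  [   0.85    -0.45    -0.45]
  [   0.00     0.75    -0.15]
  [  -0.20    -0.20     0.95]
Cofactors of I−A, C_ij = (−1)^(i+j)·(minor ij) (rows/columns in the sector order above):
  C_11 = (0.75)(0.95) − (-0.15)(-0.20) = 0.6825
  C_12 = −[(0.00)(0.95) − (-0.15)(-0.20)] = 0.0300
  C_13 = (0.00)(-0.20) − (0.75)(-0.20) = 0.1500
  C_21 = −[(-0.45)(0.95) − (-0.45)(-0.20)] = 0.5175
  C_22 = (0.85)(0.95) − (-0.45)(-0.20) = 0.7175
  C_23 = −[(0.85)(-0.20) − (-0.45)(-0.20)] = 0.2600
  C_31 = (-0.45)(-0.15) − (-0.45)(0.75) = 0.4050
  C_32 = −[(0.85)(-0.15) − (-0.45)(0.00)] = 0.1275
  C_33 = (0.85)(0.75) − (-0.45)(0.00) = 0.6375
det(I−A) = Σ_j (I−A)_1j·C_1j = (0.85)(0.6825) + (-0.45)(0.0300) + (-0.45)(0.1500) = 0.499125
adj(I−A) = Cᵀ =
  [ 0.6825   0.5175   0.4050]
  [ 0.0300   0.7175   0.1275]
  [ 0.1500   0.2600   0.6375]
(I − A)⁻¹ = adj(I−A) / det(I−A) ≈
  [   1.3674     1.0368     0.8114]
  [   0.0601     1.4375     0.2554]
  [   0.3005     0.5209     1.2772]
x = (I − A)⁻¹ d = adj(I−A)·d / det(I−A), with det(I−A) = 0.499125:
  x_M = (0.6825·560 + 0.5175·420 + 0.4050·320) / 0.499125 = 729.15 / 0.499125 ≈ 1460.856
  x_A = (0.0300·560 + 0.7175·420 + 0.1275·320) / 0.499125 = 358.95 / 0.499125 ≈ 719.159
  x_S = (0.1500·560 + 0.2600·420 + 0.6375·320) / 0.499125 = 397.20 / 0.499125 ≈ 795.793

x_M = 1460.856, x_A = 719.159, x_S = 795.793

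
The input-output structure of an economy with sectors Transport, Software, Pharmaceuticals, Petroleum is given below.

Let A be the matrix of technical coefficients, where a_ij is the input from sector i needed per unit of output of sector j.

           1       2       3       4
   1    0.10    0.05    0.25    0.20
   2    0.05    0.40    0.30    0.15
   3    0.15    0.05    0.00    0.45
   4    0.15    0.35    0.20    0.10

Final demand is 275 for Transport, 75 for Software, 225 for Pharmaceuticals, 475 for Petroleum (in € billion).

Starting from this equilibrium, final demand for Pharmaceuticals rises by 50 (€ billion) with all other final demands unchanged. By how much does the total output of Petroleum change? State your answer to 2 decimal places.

Δx_4 = 43.03

I − A =
  [   0.90    -0.05    -0.25    -0.20]
  [  -0.05     0.60    -0.30    -0.15]
  [  -0.15    -0.05     1.00    -0.45]
  [  -0.15    -0.35    -0.20     0.90]
Compute the cofactors C_ij = (−1)^(i+j)·(3×3 minor ij) of I−A; the adjugate is their transpose:
adj(I−A) = Cᵀ =
  [ 0.371250   0.163125   0.181875   0.200625]
  [ 0.128250   0.642375   0.279875   0.275500]
  [ 0.124875   0.201375   0.413875   0.268250]
  [ 0.139500   0.321750   0.231125   0.498625]
det(I−A) = Σ_j (I−A)_1j·C_1j = (0.90)(0.371250) + (-0.05)(0.128250) + (-0.25)(0.124875) + (-0.20)(0.139500) = 0.26859375
(I − A)⁻¹ = adj(I−A) / det(I−A) ≈
  [   1.3822     0.6073     0.6771     0.7469]
  [   0.4775     2.3916     1.0420     1.0257]
  [   0.4649     0.7497     1.5409     0.9987]
  [   0.5194     1.1979     0.8605     1.8564]
Δx = (I − A)⁻¹ Δd with Δd having +50 in the Pharmaceuticals component and 0 elsewhere.
So Δx_4 = L_43 · (+50), where L_43 = adj(I−A)_43 / det(I−A) = 0.231125 / 0.26859375.
Δx_4 = 0.231125 × (+50) / 0.26859375 = 11.55625 / 0.26859375 ≈ 43.03.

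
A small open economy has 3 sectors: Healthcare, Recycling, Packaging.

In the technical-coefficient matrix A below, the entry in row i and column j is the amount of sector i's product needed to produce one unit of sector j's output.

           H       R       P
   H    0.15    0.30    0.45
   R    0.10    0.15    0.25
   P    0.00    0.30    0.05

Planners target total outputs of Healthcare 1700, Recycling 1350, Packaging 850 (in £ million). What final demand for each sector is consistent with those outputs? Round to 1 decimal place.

I − A =
  [   0.85    -0.30    -0.45]
  [  -0.10     0.85    -0.25]
  [   0.00    -0.30     0.95]
d = (I − A) x:
  d_H = (+0.85)·1700 + (-0.30)·1350 + (-0.45)·850 = 657.5
  d_R = (-0.10)·1700 + (+0.85)·1350 + (-0.25)·850 = 765.0
  d_P = (+0.00)·1700 + (-0.30)·1350 + (+0.95)·850 = 402.5

d_H = 657.5, d_R = 765.0, d_P = 402.5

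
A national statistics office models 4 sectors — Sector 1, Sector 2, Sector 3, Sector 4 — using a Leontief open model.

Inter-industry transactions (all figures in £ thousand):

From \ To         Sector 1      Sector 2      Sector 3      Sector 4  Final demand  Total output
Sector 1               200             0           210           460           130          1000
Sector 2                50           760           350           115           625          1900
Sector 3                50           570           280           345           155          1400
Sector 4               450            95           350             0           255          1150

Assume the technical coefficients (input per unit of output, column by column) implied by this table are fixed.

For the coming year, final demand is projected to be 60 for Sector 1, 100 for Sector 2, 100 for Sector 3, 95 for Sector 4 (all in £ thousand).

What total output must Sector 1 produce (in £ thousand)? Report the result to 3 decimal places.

x_1 = 361.880

Technical coefficients a_ij = z_ij / X_j:
  a_11 = 200/1000 = 0.20, a_21 = 50/1000 = 0.05, a_31 = 50/1000 = 0.05, a_41 = 450/1000 = 0.45
  a_12 = 0/1900 = 0.00, a_22 = 760/1900 = 0.40, a_32 = 570/1900 = 0.30, a_42 = 95/1900 = 0.05
  a_13 = 210/1400 = 0.15, a_23 = 350/1400 = 0.25, a_33 = 280/1400 = 0.20, a_43 = 350/1400 = 0.25
  a_14 = 460/1150 = 0.40, a_24 = 115/1150 = 0.10, a_34 = 345/1150 = 0.30, a_44 = 0/1150 = 0.00
I − A =
  [   0.80     0.00    -0.15    -0.40]
  [  -0.05     0.60    -0.25    -0.10]
  [  -0.05    -0.30     0.80    -0.30]
  [  -0.45    -0.05    -0.25     1.00]
Compute the cofactors C_ij = (−1)^(i+j)·(3×3 minor ij) of I−A; the adjugate is their transpose:
adj(I−A) = Cᵀ =
  [ 0.344750   0.093250   0.154250   0.193500]
  [ 0.119750   0.403250   0.194250   0.146500]
  [ 0.140000   0.199000   0.367000   0.186000]
  [ 0.196125   0.111875   0.170875   0.317250]
det(I−A) = Σ_j (I−A)_1j·C_1j = (0.80)(0.344750) + (0.00)(0.119750) + (-0.15)(0.140000) + (-0.40)(0.196125) = 0.17635
(I − A)⁻¹ = adj(I−A) / det(I−A) ≈
  [   1.9549     0.5288     0.8747     1.0972]
  [   0.6790     2.2866     1.1015     0.8307]
  [   0.7939     1.1284     2.0811     1.0547]
  [   1.1121     0.6344     0.9690     1.7990]
x = (I − A)⁻¹ d = adj(I−A)·d / det(I−A), with det(I−A) = 0.17635:
  x_1 = (0.344750·60 + 0.093250·100 + 0.154250·100 + 0.193500·95) / 0.17635 = 63.8175 / 0.17635 ≈ 361.880
  x_2 = (0.119750·60 + 0.403250·100 + 0.194250·100 + 0.146500·95) / 0.17635 = 80.8525 / 0.17635 ≈ 458.477
  x_3 = (0.140000·60 + 0.199000·100 + 0.367000·100 + 0.186000·95) / 0.17635 = 82.67 / 0.17635 ≈ 468.784
  x_4 = (0.196125·60 + 0.111875·100 + 0.170875·100 + 0.317250·95) / 0.17635 = 70.18125 / 0.17635 ≈ 397.966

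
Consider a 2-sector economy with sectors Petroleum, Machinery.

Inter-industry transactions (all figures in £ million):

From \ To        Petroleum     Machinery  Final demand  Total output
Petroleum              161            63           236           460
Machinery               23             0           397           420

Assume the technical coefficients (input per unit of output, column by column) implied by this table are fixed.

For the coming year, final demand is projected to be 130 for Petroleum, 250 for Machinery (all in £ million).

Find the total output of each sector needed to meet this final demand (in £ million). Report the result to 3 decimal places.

Technical coefficients a_ij = z_ij / X_j:
  a_11 = 161/460 = 0.35, a_21 = 23/460 = 0.05
  a_12 = 63/420 = 0.15, a_22 = 0/420 = 0.00
I − A =
  [   0.65    -0.15]
  [  -0.05     1.00]
det(I−A) = (0.65)(1.00) − (-0.15)(-0.05) = 0.6425
adj(I−A) = [[1.00, 0.15], [0.05, 0.65]]
(I − A)⁻¹ = adj(I−A) / det(I−A) ≈
  [   1.5564     0.2335]
  [   0.0778     1.0117]
x = (I − A)⁻¹ d = adj(I−A)·d / det(I−A), with det(I−A) = 0.6425:
  x_1 = (1.00·130 + 0.15·250) / 0.6425 = 167.50 / 0.6425 ≈ 260.700
  x_2 = (0.05·130 + 0.65·250) / 0.6425 = 169.00 / 0.6425 ≈ 263.035

x_1 = 260.700, x_2 = 263.035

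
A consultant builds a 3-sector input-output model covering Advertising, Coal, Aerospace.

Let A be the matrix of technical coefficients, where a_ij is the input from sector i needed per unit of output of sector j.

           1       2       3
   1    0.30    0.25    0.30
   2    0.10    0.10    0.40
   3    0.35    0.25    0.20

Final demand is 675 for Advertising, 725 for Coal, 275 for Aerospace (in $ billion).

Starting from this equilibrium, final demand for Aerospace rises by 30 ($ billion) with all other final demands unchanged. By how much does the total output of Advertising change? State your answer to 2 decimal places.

I − A =
  [   0.70    -0.25    -0.30]
  [  -0.10     0.90    -0.40]
  [  -0.35    -0.25     0.80]
Cofactors of I−A, C_ij = (−1)^(i+j)·(minor ij) (rows/columns in the sector order above):
  C_11 = (0.90)(0.80) − (-0.40)(-0.25) = 0.6200
  C_12 = −[(-0.10)(0.80) − (-0.40)(-0.35)] = 0.2200
  C_13 = (-0.10)(-0.25) − (0.90)(-0.35) = 0.3400
  C_21 = −[(-0.25)(0.80) − (-0.30)(-0.25)] = 0.2750
  C_22 = (0.70)(0.80) − (-0.30)(-0.35) = 0.4550
  C_23 = −[(0.70)(-0.25) − (-0.25)(-0.35)] = 0.2625
  C_31 = (-0.25)(-0.40) − (-0.30)(0.90) = 0.3700
  C_32 = −[(0.70)(-0.40) − (-0.30)(-0.10)] = 0.3100
  C_33 = (0.70)(0.90) − (-0.25)(-0.10) = 0.6050
det(I−A) = Σ_j (I−A)_1j·C_1j = (0.70)(0.6200) + (-0.25)(0.2200) + (-0.30)(0.3400) = 0.2770
adj(I−A) = Cᵀ =
  [ 0.6200   0.2750   0.3700]
  [ 0.2200   0.4550   0.3100]
  [ 0.3400   0.2625   0.6050]
(I − A)⁻¹ = adj(I−A) / det(I−A) ≈
  [   2.2383     0.9928     1.3357]
  [   0.7942     1.6426     1.1191]
  [   1.2274     0.9477     2.1841]
Δx = (I − A)⁻¹ Δd with Δd having +30 in the Aerospace component and 0 elsewhere.
So Δx_1 = L_13 · (+30), where L_13 = adj(I−A)_13 / det(I−A) = 0.3700 / 0.2770.
Δx_1 = 0.3700 × (+30) / 0.2770 = 11.10 / 0.2770 ≈ 40.07.

Δx_1 = 40.07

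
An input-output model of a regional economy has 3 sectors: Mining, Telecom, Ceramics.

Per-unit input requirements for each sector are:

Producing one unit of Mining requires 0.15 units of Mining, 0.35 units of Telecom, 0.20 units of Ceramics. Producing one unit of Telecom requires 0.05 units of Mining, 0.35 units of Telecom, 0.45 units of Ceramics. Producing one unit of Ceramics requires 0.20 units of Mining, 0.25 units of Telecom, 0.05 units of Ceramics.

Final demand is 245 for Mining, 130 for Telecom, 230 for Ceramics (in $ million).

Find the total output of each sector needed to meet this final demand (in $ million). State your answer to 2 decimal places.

I − A =
  [   0.85    -0.05    -0.20]
  [  -0.35     0.65    -0.25]
  [  -0.20    -0.45     0.95]
Cofactors of I−A, C_ij = (−1)^(i+j)·(minor ij) (rows/columns in the sector order above):
  C_11 = (0.65)(0.95) − (-0.25)(-0.45) = 0.5050
  C_12 = −[(-0.35)(0.95) − (-0.25)(-0.20)] = 0.3825
  C_13 = (-0.35)(-0.45) − (0.65)(-0.20) = 0.2875
  C_21 = −[(-0.05)(0.95) − (-0.20)(-0.45)] = 0.1375
  C_22 = (0.85)(0.95) − (-0.20)(-0.20) = 0.7675
  C_23 = −[(0.85)(-0.45) − (-0.05)(-0.20)] = 0.3925
  C_31 = (-0.05)(-0.25) − (-0.20)(0.65) = 0.1425
  C_32 = −[(0.85)(-0.25) − (-0.20)(-0.35)] = 0.2825
  C_33 = (0.85)(0.65) − (-0.05)(-0.35) = 0.5350
det(I−A) = Σ_j (I−A)_1j·C_1j = (0.85)(0.5050) + (-0.05)(0.3825) + (-0.20)(0.2875) = 0.352625
adj(I−A) = Cᵀ =
  [ 0.5050   0.1375   0.1425]
  [ 0.3825   0.7675   0.2825]
  [ 0.2875   0.3925   0.5350]
(I − A)⁻¹ = adj(I−A) / det(I−A) ≈
  [   1.4321     0.3899     0.4041]
  [   1.0847     2.1765     0.8011]
  [   0.8153     1.1131     1.5172]
x = (I − A)⁻¹ d = adj(I−A)·d / det(I−A), with det(I−A) = 0.352625:
  x_M = (0.5050·245 + 0.1375·130 + 0.1425·230) / 0.352625 = 174.375 / 0.352625 ≈ 494.51
  x_T = (0.3825·245 + 0.7675·130 + 0.2825·230) / 0.352625 = 258.4625 / 0.352625 ≈ 732.97
  x_C = (0.2875·245 + 0.3925·130 + 0.5350·230) / 0.352625 = 244.5125 / 0.352625 ≈ 693.41

x_M = 494.51, x_T = 732.97, x_C = 693.41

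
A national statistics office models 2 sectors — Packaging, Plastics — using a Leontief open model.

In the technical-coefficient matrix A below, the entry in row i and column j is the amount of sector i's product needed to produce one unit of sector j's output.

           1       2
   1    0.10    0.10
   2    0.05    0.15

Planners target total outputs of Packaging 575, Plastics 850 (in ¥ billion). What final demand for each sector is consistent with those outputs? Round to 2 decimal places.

d_1 = 432.50, d_2 = 693.75

I − A =
  [   0.90    -0.10]
  [  -0.05     0.85]
d = (I − A) x:
  d_1 = (+0.90)·575 + (-0.10)·850 = 432.50
  d_2 = (-0.05)·575 + (+0.85)·850 = 693.75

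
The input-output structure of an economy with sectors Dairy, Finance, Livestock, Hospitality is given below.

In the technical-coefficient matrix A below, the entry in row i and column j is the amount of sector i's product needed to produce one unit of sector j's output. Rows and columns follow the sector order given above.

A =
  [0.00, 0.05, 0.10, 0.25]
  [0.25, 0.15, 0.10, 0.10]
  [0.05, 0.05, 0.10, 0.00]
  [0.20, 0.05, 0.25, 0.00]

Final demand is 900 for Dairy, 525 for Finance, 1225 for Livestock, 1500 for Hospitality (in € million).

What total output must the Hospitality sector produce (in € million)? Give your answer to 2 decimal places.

I − A =
  [   1.00    -0.05    -0.10    -0.25]
  [  -0.25     0.85    -0.10    -0.10]
  [  -0.05    -0.05     0.90     0.00]
  [  -0.20    -0.05    -0.25     1.00]
Compute the cofactors C_ij = (−1)^(i+j)·(3×3 minor ij) of I−A; the adjugate is their transpose:
adj(I−A) = Cᵀ =
  [ 0.754250   0.064375   0.145125   0.195000]
  [ 0.249250   0.846875   0.162625   0.147000]
  [ 0.055750   0.050625   0.785875   0.019000]
  [ 0.177250   0.067875   0.233625   0.743000]
det(I−A) = Σ_j (I−A)_1j·C_1j = (1.00)(0.754250) + (-0.05)(0.249250) + (-0.10)(0.055750) + (-0.25)(0.177250) = 0.6919
(I − A)⁻¹ = adj(I−A) / det(I−A) ≈
  [   1.0901     0.0930     0.2097     0.2818]
  [   0.3602     1.2240     0.2350     0.2125]
  [   0.0806     0.0732     1.1358     0.0275]
  [   0.2562     0.0981     0.3377     1.0739]
x = (I − A)⁻¹ d = adj(I−A)·d / det(I−A), with det(I−A) = 0.6919:
  x_D = (0.754250·900 + 0.064375·525 + 0.145125·1225 + 0.195000·1500) / 0.6919 = 1182.90 / 0.6919 ≈ 1709.64
  x_F = (0.249250·900 + 0.846875·525 + 0.162625·1225 + 0.147000·1500) / 0.6919 = 1088.65 / 0.6919 ≈ 1573.42
  x_L = (0.055750·900 + 0.050625·525 + 0.785875·1225 + 0.019000·1500) / 0.6919 = 1067.95 / 0.6919 ≈ 1543.50
  x_H = (0.177250·900 + 0.067875·525 + 0.233625·1225 + 0.743000·1500) / 0.6919 = 1595.85 / 0.6919 ≈ 2306.47

x_H = 2306.47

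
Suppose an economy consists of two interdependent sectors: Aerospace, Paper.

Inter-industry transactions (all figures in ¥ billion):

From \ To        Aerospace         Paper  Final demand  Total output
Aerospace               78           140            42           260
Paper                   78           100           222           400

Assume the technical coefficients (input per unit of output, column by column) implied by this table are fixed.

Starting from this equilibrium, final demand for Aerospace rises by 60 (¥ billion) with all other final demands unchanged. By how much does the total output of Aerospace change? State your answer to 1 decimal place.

Δx_1 = 107.1

Technical coefficients a_ij = z_ij / X_j:
  a_11 = 78/260 = 0.30, a_21 = 78/260 = 0.30
  a_12 = 140/400 = 0.35, a_22 = 100/400 = 0.25
I − A =
  [   0.70    -0.35]
  [  -0.30     0.75]
det(I−A) = (0.70)(0.75) − (-0.35)(-0.30) = 0.4200
adj(I−A) = [[0.75, 0.35], [0.30, 0.70]]
(I − A)⁻¹ = adj(I−A) / det(I−A) ≈
  [   1.7857     0.8333]
  [   0.7143     1.6667]
Δx = (I − A)⁻¹ Δd with Δd having +60 in the Aerospace component and 0 elsewhere.
So Δx_1 = L_11 · (+60), where L_11 = adj(I−A)_11 / det(I−A) = 0.75 / 0.4200.
Δx_1 = 0.75 × (+60) / 0.4200 = 45.00 / 0.4200 ≈ 107.1.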